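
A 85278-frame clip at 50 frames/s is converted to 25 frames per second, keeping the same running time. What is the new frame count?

Frames at target rate = 85278 × (25) / (50) = 42639.

42639 frames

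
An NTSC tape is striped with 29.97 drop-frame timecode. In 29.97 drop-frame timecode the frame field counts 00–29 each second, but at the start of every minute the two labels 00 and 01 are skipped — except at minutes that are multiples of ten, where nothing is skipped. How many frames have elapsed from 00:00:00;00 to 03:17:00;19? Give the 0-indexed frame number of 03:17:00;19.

354263

As if non-drop at 30 labels/s: (3 × 3600 + 17 × 60 + 0) × 30 + 19 = 354619.
Minute boundaries passed: 197; those not divisible by 10: 197 − 19 = 178; dropped labels = 2 × 178 = 356.
Actual frame index = 354619 − 356 = 354263.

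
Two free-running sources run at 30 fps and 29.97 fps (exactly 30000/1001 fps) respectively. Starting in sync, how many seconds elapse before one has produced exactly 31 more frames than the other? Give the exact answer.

31031/30 seconds

The gap grows by |30000/1001 − 30| = 30/1001 frames per second.
Time for a 31-frame gap: 31 ÷ (30/1001) = 31031/30 s.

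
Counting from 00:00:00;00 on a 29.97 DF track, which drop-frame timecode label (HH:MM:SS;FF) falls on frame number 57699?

00:32:05;07

Ten DF minutes hold 17982 frames, so frame 57699 lies in block 3 (frames 53946–71927) with 3753 frames into that block.
The block's first minute is 1800 frames and the rest 1798 each; 3753 frames reaches minute 2, so 3 × 18 + 2 × 2 = 58 labels have been skipped so far.
Adding those back, label number 57699 + 58 = 57757 at 30 labels/s is 1925 s + 7 f = 0 h 32 min 5 s frame 7, i.e. 00:32:05;07.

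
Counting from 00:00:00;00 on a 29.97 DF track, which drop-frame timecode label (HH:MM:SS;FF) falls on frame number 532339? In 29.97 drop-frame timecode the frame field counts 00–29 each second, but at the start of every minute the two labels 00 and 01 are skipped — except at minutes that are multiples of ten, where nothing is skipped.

Ten DF minutes hold 17982 frames, so frame 532339 lies in block 29 (frames 521478–539459) with 10861 frames into that block.
The block's first minute is 1800 frames and the rest 1798 each; 10861 frames reaches minute 6, so 29 × 18 + 6 × 2 = 534 labels have been skipped so far.
Adding those back, label number 532339 + 534 = 532873 at 30 labels/s is 17762 s + 13 f = 4 h 56 min 2 s frame 13, i.e. 04:56:02;13.

04:56:02;13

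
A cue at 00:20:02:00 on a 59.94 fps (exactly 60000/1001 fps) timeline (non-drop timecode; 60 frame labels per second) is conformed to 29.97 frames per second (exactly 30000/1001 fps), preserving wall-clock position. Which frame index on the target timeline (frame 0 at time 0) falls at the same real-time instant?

frame 36060

Source frame index: (0×3600 + 20×60 + 2) × 60 + 0 = 72120.
Real time: 72120 / (60000/1001) = 601601/500 s.
Target frame: (601601/500) × (30000/1001) = 36060.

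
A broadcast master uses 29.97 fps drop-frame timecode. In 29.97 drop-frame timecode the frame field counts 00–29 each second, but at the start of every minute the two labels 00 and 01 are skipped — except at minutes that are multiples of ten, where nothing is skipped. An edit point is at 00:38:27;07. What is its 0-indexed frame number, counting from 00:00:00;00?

As if non-drop at 30 labels/s: (0 × 3600 + 38 × 60 + 27) × 30 + 7 = 69217.
Minute boundaries passed: 38; those not divisible by 10: 38 − 3 = 35; dropped labels = 2 × 35 = 70.
Actual frame index = 69217 − 70 = 69147.

69147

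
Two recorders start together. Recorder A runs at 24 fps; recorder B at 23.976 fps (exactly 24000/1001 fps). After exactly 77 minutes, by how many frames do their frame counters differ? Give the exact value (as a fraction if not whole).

1440/13 frames

77 min = 4620 s.
A emits 24 × 4620 = 110880 frames; B emits 24000/1001 × 4620 = 1440000/13.
Difference = 1440/13 frames (≈ 110.7692); B is behind A.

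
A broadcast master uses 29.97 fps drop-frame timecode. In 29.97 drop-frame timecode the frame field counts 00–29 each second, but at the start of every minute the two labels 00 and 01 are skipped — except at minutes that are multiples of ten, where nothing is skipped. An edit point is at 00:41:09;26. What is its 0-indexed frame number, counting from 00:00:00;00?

Complete 10-minute blocks: 4, each 17982 frames → 71928.
Remaining 1 whole minute in the current block: 1800 + 0 × 1798 = 1800 frames.
Within the current minute: 9 × 30 + 26 − 2 = 294 (labels ;00/;01 skipped at this minute). Total = 71928 + 1800 + 294 = 74022.

74022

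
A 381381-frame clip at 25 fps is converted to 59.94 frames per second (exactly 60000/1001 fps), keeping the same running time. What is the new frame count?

914400 frames

Target frames = source frames × (target rate / source rate) = 381381 × (60000/1001)/(25) = 381381 × 2400/1001 = 914400.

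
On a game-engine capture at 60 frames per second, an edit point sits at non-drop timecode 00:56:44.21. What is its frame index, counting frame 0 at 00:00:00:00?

204261

Total seconds to the label: (0 × 3600 + 56 × 60 + 44) = 3404.
Frame index = 3404 × 60 + 21 = 204261.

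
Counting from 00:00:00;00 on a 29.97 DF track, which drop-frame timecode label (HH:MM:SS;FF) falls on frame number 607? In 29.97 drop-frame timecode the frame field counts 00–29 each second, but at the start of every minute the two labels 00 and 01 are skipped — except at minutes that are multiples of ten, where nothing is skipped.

Ten DF minutes hold 17982 frames, so frame 607 lies in block 0 (frames 0–17981) with 607 frames into that block.
The block's first minute is 1800 frames and the rest 1798 each; 607 frames reaches minute 0, so 0 × 18 + 0 × 2 = 0 labels have been skipped so far.
Adding those back, label number 607 + 0 = 607 at 30 labels/s is 20 s + 7 f = 0 h 0 min 20 s frame 7, i.e. 00:00:20;07.

00:00:20;07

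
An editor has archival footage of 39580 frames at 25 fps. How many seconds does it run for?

1583.2 seconds

Running time = 39580 / (25) = 1583.2 s.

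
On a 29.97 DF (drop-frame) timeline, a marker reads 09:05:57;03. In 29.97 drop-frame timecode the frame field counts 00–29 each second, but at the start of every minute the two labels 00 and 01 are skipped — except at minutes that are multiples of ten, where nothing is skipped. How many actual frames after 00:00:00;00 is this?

981731

As if non-drop at 30 labels/s: (9 × 3600 + 5 × 60 + 57) × 30 + 3 = 982713.
Minute boundaries passed: 545; those not divisible by 10: 545 − 54 = 491; dropped labels = 2 × 491 = 982.
Actual frame index = 982713 − 982 = 981731.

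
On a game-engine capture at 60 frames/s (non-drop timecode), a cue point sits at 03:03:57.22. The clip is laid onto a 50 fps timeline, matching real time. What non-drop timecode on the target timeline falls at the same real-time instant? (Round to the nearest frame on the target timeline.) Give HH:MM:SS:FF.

03:03:57:18

Source frame index: (3×3600 + 3×60 + 57) × 60 + 22 = 662242.
Real time: 662242 / (60) = 331121/30 s.
Target frame: (331121/30) × (50) = 1655605/3 ≈ 551868.333 → 551868.
At 50 labels/s: frame 551868 → 03:03:57:18.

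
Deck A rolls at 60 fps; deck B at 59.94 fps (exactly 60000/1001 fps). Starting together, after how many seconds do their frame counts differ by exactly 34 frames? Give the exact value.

The gap grows by |60000/1001 − 60| = 60/1001 frames per second.
Time for a 34-frame gap: 34 ÷ (60/1001) = 17017/30 s.

17017/30 seconds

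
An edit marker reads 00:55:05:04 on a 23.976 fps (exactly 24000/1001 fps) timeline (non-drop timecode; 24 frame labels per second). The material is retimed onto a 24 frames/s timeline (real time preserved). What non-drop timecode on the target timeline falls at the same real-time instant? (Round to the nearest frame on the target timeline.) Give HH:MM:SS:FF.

Source frame index: (0×3600 + 55×60 + 5) × 24 + 4 = 79324.
Real time: 79324 / (24000/1001) = 19850831/6000 s.
Target frame: (19850831/6000) × (24) = 19850831/250 ≈ 79403.324 → 79403.
At 24 labels/s: frame 79403 → 00:55:08:11.

00:55:08:11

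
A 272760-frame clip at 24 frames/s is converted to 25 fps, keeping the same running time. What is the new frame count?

Target frames = source frames × (target rate / source rate) = 272760 × (25)/(24) = 272760 × 25/24 = 284125.

284125 frames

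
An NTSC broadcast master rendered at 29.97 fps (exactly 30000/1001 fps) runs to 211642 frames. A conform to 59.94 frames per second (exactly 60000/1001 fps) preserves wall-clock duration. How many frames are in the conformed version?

Frames at target rate = 211642 × (60000/1001) / (30000/1001) = 423284.

423284 frames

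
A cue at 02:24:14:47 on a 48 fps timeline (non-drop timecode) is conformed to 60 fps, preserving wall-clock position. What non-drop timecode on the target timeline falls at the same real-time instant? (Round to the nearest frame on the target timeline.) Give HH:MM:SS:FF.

02:24:14:59

Source frame index: (2×3600 + 24×60 + 14) × 48 + 47 = 415439.
Real time: 415439 / (48) = 415439/48 s.
Target frame: (415439/48) × (60) = 2077195/4 ≈ 519298.750 → 519299.
At 60 labels/s: frame 519299 → 02:24:14:59.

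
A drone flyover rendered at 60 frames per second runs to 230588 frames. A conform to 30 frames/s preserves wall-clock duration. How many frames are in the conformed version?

Frames at target rate = 230588 × (30) / (60) = 115294.

115294 frames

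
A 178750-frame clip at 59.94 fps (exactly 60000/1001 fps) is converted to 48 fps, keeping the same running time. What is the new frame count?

143143 frames

Target frames = source frames × (target rate / source rate) = 178750 × (48)/(60000/1001) = 178750 × 1001/1250 = 143143.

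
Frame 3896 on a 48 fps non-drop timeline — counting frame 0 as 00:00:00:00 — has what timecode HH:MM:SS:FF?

00:01:21:08

3896 ÷ 48 = 81 full seconds, remainder 8 frames.
81 s = 0 h 1 min 21 s.
Timecode: 00:01:21:08.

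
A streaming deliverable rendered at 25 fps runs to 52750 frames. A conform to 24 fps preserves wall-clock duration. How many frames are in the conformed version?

Target frames = source frames × (target rate / source rate) = 52750 × (24)/(25) = 52750 × 24/25 = 50640.

50640 frames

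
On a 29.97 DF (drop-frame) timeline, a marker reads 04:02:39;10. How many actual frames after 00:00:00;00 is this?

436344

As if non-drop at 30 labels/s: (4 × 3600 + 2 × 60 + 39) × 30 + 10 = 436780.
Minute boundaries passed: 242; those not divisible by 10: 242 − 24 = 218; dropped labels = 2 × 218 = 436.
Actual frame index = 436780 − 436 = 436344.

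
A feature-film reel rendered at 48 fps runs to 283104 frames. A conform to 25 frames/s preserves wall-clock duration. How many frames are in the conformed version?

147450 frames

Target frames = source frames × (target rate / source rate) = 283104 × (25)/(48) = 283104 × 25/48 = 147450.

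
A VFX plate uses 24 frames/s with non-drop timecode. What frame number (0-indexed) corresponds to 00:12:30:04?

18004

Total seconds to the label: (0 × 3600 + 12 × 60 + 30) = 750.
Frame index = 750 × 24 + 4 = 18004.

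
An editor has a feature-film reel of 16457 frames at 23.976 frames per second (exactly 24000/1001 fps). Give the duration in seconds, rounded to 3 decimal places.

686.394 seconds

Running time = 16457 × 1001/24000 = 16473457/24000 s ≈ 686.394 s.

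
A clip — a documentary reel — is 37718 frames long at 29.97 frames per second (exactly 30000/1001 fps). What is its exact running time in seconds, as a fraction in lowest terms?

18877859/15000 seconds

Running time = 37718 ÷ (30000/1001) = 37718 × 1001/30000 = 18877859/15000 s.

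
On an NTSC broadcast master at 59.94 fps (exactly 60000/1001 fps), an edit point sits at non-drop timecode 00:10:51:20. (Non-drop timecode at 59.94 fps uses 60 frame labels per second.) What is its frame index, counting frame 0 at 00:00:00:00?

frame 39080

Total seconds to the label: (0 × 3600 + 10 × 60 + 51) = 651.
Frame index = 651 × 60 + 20 = 39080.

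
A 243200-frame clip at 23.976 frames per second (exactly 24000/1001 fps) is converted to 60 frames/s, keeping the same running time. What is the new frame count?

608608 frames

Target frames = source frames × (target rate / source rate) = 243200 × (60)/(24000/1001) = 243200 × 1001/400 = 608608.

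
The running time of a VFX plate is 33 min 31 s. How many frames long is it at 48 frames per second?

96528 frames

33 min 31 s = 2011 s.
Frames = 2011 × 48 = 96528.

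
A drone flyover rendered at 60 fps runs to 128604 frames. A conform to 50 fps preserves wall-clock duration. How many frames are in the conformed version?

107170 frames

Target frames = source frames × (target rate / source rate) = 128604 × (50)/(60) = 128604 × 5/6 = 107170.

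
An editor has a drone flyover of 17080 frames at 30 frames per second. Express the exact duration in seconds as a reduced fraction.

Running time = 17080 ÷ (30) = 17080 × 1/30 = 1708/3 s.

1708/3 seconds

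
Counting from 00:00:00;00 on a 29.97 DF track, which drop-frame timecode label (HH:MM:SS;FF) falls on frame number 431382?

03:59:53;24

Ten DF minutes hold 17982 frames, so frame 431382 lies in block 23 (frames 413586–431567) with 17796 frames into that block.
The block's first minute is 1800 frames and the rest 1798 each; 17796 frames reaches minute 9, so 23 × 18 + 9 × 2 = 432 labels have been skipped so far.
Adding those back, label number 431382 + 432 = 431814 at 30 labels/s is 14393 s + 24 f = 3 h 59 min 53 s frame 24, i.e. 03:59:53;24.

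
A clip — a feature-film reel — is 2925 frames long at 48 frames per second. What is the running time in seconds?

Running time = 2925 / (48) = 60.9375 s.

60.9375 seconds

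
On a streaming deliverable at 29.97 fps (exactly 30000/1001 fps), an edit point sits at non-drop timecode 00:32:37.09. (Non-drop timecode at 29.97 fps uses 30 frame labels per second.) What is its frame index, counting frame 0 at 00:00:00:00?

58719

Total seconds to the label: (0 × 3600 + 32 × 60 + 37) = 1957.
Frame index = 1957 × 30 + 9 = 58719.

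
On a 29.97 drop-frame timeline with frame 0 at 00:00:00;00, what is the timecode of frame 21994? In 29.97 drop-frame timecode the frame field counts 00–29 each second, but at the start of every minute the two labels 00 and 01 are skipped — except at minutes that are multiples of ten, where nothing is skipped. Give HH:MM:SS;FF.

00:12:13;26

Ten DF minutes hold 17982 frames, so frame 21994 lies in block 1 (frames 17982–35963) with 4012 frames into that block.
The block's first minute is 1800 frames and the rest 1798 each; 4012 frames reaches minute 2, so 1 × 18 + 2 × 2 = 22 labels have been skipped so far.
Adding those back, label number 21994 + 22 = 22016 at 30 labels/s is 733 s + 26 f = 0 h 12 min 13 s frame 26, i.e. 00:12:13;26.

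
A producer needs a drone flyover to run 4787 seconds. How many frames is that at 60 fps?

287220 frames

Frames = 4787 × 60 = 287220.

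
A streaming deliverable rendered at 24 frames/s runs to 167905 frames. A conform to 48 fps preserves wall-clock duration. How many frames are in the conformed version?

335810 frames

Frames at target rate = 167905 × (48) / (24) = 335810.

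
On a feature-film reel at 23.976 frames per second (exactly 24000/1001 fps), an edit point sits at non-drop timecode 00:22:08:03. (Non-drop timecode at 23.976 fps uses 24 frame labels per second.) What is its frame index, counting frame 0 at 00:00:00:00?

frame 31875

Total seconds to the label: (0 × 3600 + 22 × 60 + 8) = 1328.
Frame index = 1328 × 24 + 3 = 31875.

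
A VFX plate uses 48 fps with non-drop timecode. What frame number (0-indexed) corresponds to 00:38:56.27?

Total seconds to the label: (0 × 3600 + 38 × 60 + 56) = 2336.
Frame index = 2336 × 48 + 27 = 112155.

112155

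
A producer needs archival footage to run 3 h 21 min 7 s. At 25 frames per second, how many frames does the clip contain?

3 h 21 min 7 s = 12067 s.
Frames = 12067 × 25 = 301675.

301675 frames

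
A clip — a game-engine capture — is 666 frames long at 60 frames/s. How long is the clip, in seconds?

11.1 seconds

Running time = 666 / (60) = 11.1 s.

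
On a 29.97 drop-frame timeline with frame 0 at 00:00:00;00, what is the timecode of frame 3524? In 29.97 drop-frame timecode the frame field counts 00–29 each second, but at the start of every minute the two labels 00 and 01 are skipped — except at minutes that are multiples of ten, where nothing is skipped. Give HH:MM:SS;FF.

00:01:57;16

Each 10-minute DF block holds 10 × 60 × 30 − 9 × 2 = 17982 frames. 3524 ÷ 17982 → 0 full blocks, remainder 3524.
Within the partial block the first minute is 1800 frames and each further minute 1798, so 1 further minute boundary passed. Total skipped labels = 18 × 0 + 2 × 1 = 2.
Non-drop label index = 3524 + 2 = 3526; at 30 labels/s that is 00:01:57:16, i.e. DF 00:01:57;16.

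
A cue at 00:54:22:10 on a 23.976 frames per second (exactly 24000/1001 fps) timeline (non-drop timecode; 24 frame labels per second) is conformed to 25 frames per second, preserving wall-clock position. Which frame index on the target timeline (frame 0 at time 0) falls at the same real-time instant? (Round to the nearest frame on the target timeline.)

frame 81642

Source frame index: (0×3600 + 54×60 + 22) × 24 + 10 = 78298.
Real time: 78298 / (24000/1001) = 39188149/12000 s.
Target frame: (39188149/12000) × (25) = 39188149/480 ≈ 81641.977 → 81642.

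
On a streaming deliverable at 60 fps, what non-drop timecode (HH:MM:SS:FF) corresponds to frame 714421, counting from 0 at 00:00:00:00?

714421 ÷ 60 = 11907 full seconds, remainder 1 frame.
11907 s = 3 h 18 min 27 s.
Timecode: 03:18:27:01.

03:18:27:01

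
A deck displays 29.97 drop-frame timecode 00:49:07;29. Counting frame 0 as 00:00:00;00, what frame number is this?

As if non-drop at 30 labels/s: (0 × 3600 + 49 × 60 + 7) × 30 + 29 = 88439.
Minute boundaries passed: 49; those not divisible by 10: 49 − 4 = 45; dropped labels = 2 × 45 = 90.
Actual frame index = 88439 − 90 = 88349.

88349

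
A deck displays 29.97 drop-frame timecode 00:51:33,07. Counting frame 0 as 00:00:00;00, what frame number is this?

Complete 10-minute blocks: 5, each 17982 frames → 89910.
Remaining 1 whole minute in the current block: 1800 + 0 × 1798 = 1800 frames.
Within the current minute: 33 × 30 + 7 − 2 = 995 (labels ;00/;01 skipped at this minute). Total = 89910 + 1800 + 995 = 92705.

92705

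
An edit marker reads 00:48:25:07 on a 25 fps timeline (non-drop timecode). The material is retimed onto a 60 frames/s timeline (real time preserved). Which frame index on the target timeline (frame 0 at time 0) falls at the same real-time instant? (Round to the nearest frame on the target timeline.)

frame 174317

Source frame index: (0×3600 + 48×60 + 25) × 25 + 7 = 72632.
Real time: 72632 / (25) = 72632/25 s.
Target frame: (72632/25) × (60) = 871584/5 ≈ 174316.800 → 174317.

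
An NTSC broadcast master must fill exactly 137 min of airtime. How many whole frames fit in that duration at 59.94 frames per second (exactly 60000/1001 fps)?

137 min = 8220 s.
Frames = 8220 × 60000/1001 = 493200000/1001 ≈ 492707.2927.
Complete frames: 492707.

492707 frames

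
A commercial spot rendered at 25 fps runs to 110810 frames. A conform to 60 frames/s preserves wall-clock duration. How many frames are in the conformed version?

265944 frames

Target frames = source frames × (target rate / source rate) = 110810 × (60)/(25) = 110810 × 12/5 = 265944.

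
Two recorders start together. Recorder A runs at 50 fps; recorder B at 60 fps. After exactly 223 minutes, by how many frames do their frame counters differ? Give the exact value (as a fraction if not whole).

133800 frames

223 min = 13380 s.
A emits 50 × 13380 = 669000 frames; B emits 60 × 13380 = 802800.
Difference = 133800 frames; B is ahead of A.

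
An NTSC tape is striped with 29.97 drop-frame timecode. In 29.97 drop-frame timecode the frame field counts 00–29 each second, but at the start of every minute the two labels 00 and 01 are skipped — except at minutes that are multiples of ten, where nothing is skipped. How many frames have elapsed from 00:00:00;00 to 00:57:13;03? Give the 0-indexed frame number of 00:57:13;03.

102889

As if non-drop at 30 labels/s: (0 × 3600 + 57 × 60 + 13) × 30 + 3 = 102993.
Minute boundaries passed: 57; those not divisible by 10: 57 − 5 = 52; dropped labels = 2 × 52 = 104.
Actual frame index = 102993 − 104 = 102889.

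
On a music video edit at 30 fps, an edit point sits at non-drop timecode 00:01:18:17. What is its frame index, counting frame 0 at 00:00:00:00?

Total seconds to the label: (0 × 3600 + 1 × 60 + 18) = 78.
Frame index = 78 × 30 + 17 = 2357.

2357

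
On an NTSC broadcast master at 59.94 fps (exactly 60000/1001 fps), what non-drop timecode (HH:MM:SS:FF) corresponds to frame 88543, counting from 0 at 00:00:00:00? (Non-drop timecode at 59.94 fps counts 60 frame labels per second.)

88543 ÷ 60 = 1475 full seconds, remainder 43 frames.
1475 s = 0 h 24 min 35 s.
Timecode: 00:24:35:43.

00:24:35:43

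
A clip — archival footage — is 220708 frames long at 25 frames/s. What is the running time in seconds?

8828.32 seconds

Running time = 220708 / (25) = 8828.32 s.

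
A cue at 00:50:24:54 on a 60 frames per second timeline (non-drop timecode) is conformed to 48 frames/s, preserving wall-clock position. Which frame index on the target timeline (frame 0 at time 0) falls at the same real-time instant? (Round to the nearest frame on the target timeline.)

Source frame index: (0×3600 + 50×60 + 24) × 60 + 54 = 181494.
Real time: 181494 / (60) = 30249/10 s.
Target frame: (30249/10) × (48) = 725976/5 ≈ 145195.200 → 145195.

frame 145195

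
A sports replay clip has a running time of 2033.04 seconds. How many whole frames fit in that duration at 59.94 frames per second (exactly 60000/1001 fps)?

Frames = 2033.04 × 60000/1001 = 121982400/1001 ≈ 121860.5395.
Complete frames: 121860.

121860 frames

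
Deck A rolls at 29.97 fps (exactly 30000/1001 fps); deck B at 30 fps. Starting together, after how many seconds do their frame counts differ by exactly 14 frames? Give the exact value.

The gap grows by |30 − 30000/1001| = 30/1001 frames per second.
Time for a 14-frame gap: 14 ÷ (30/1001) = 7007/15 s.

7007/15 seconds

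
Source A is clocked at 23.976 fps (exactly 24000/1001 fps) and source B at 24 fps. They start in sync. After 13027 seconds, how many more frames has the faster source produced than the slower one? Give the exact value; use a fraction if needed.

A emits 24000/1001 × 13027 = 44664000/143 frames; B emits 24 × 13027 = 312648.
Difference = 44664/143 frames (≈ 312.3357); B is ahead of A.

44664/143 frames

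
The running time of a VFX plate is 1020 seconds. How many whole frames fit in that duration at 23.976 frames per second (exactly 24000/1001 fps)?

24455 frames

Frames = 1020 × 24000/1001 = 24480000/1001 ≈ 24455.5445.
Complete frames: 24455.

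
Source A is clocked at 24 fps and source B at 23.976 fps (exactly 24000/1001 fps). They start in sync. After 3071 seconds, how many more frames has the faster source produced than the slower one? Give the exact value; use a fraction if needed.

A emits 24 × 3071 = 73704 frames; B emits 24000/1001 × 3071 = 73704000/1001.
Difference = 73704/1001 frames (≈ 73.6304); B is behind A.

73704/1001 frames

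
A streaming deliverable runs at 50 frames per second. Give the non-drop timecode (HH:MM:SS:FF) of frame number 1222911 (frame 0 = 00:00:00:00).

1222911 ÷ 50 = 24458 full seconds, remainder 11 frames.
24458 s = 6 h 47 min 38 s.
Timecode: 06:47:38:11.

06:47:38:11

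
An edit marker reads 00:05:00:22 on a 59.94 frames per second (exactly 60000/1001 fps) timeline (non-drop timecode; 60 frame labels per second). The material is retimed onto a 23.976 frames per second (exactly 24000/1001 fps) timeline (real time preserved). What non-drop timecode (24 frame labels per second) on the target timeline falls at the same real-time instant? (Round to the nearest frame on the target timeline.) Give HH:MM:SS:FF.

00:05:00:09

Source frame index: (0×3600 + 5×60 + 0) × 60 + 22 = 18022.
Real time: 18022 / (60000/1001) = 9020011/30000 s.
Target frame: (9020011/30000) × (24000/1001) = 36044/5 ≈ 7208.800 → 7209.
At 24 labels/s: frame 7209 → 00:05:00:09.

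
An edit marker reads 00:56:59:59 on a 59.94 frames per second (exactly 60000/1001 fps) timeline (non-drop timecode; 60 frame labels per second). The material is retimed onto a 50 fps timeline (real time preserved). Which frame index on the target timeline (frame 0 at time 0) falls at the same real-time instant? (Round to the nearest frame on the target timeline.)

Source frame index: (0×3600 + 56×60 + 59) × 60 + 59 = 205199.
Real time: 205199 / (60000/1001) = 205404199/60000 s.
Target frame: (205404199/60000) × (50) = 205404199/1200 ≈ 171170.166 → 171170.

frame 171170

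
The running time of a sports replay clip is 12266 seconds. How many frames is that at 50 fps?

Frames = 12266 × 50 = 613300.

613300 frames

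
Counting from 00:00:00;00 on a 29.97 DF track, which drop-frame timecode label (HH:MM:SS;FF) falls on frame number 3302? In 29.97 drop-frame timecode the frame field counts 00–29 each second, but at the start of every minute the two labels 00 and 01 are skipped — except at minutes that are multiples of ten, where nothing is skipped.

00:01:50;04

Ten DF minutes hold 17982 frames, so frame 3302 lies in block 0 (frames 0–17981) with 3302 frames into that block.
The block's first minute is 1800 frames and the rest 1798 each; 3302 frames reaches minute 1, so 0 × 18 + 1 × 2 = 2 labels have been skipped so far.
Adding those back, label number 3302 + 2 = 3304 at 30 labels/s is 110 s + 4 f = 0 h 1 min 50 s frame 4, i.e. 00:01:50;04.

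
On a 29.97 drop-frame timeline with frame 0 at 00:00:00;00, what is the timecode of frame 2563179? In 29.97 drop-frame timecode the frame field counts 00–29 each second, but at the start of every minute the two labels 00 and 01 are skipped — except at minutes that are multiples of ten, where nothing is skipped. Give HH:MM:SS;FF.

Ten DF minutes hold 17982 frames, so frame 2563179 lies in block 142 (frames 2553444–2571425) with 9735 frames into that block.
The block's first minute is 1800 frames and the rest 1798 each; 9735 frames reaches minute 5, so 142 × 18 + 5 × 2 = 2566 labels have been skipped so far.
Adding those back, label number 2563179 + 2566 = 2565745 at 30 labels/s is 85524 s + 25 f = 23 h 45 min 24 s frame 25, i.e. 23:45:24;25.

23:45:24;25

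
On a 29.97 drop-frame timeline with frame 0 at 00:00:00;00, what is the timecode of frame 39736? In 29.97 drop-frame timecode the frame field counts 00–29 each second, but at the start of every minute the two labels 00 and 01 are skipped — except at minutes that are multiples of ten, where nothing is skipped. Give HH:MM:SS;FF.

Each 10-minute DF block holds 10 × 60 × 30 − 9 × 2 = 17982 frames. 39736 ÷ 17982 → 2 full blocks, remainder 3772.
Within the partial block the first minute is 1800 frames and each further minute 1798, so 2 further minute boundaries passed. Total skipped labels = 18 × 2 + 2 × 2 = 40.
Non-drop label index = 39736 + 40 = 39776; at 30 labels/s that is 00:22:05:26, i.e. DF 00:22:05;26.

00:22:05;26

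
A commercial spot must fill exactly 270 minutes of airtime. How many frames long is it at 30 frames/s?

486000 frames

270 min = 16200 s.
Frames = 16200 × 30 = 486000.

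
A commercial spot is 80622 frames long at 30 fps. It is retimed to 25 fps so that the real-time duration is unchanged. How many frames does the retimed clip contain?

Target frames = source frames × (target rate / source rate) = 80622 × (25)/(30) = 80622 × 5/6 = 67185.

67185 frames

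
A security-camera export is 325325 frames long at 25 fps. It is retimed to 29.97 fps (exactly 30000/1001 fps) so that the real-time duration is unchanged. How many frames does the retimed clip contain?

390000 frames

Target frames = source frames × (target rate / source rate) = 325325 × (30000/1001)/(25) = 325325 × 1200/1001 = 390000.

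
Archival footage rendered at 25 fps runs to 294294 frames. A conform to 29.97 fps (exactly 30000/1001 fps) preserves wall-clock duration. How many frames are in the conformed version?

352800 frames

Target frames = source frames × (target rate / source rate) = 294294 × (30000/1001)/(25) = 294294 × 1200/1001 = 352800.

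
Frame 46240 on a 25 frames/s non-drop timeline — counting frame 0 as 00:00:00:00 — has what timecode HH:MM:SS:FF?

46240 ÷ 25 = 1849 full seconds, remainder 15 frames.
1849 s = 0 h 30 min 49 s.
Timecode: 00:30:49:15.

00:30:49:15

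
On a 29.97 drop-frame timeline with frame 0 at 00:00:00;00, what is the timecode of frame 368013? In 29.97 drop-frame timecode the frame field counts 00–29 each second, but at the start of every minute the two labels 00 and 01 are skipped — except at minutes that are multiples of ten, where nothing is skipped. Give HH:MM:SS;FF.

03:24:39;11

Ten DF minutes hold 17982 frames, so frame 368013 lies in block 20 (frames 359640–377621) with 8373 frames into that block.
The block's first minute is 1800 frames and the rest 1798 each; 8373 frames reaches minute 4, so 20 × 18 + 4 × 2 = 368 labels have been skipped so far.
Adding those back, label number 368013 + 368 = 368381 at 30 labels/s is 12279 s + 11 f = 3 h 24 min 39 s frame 11, i.e. 03:24:39;11.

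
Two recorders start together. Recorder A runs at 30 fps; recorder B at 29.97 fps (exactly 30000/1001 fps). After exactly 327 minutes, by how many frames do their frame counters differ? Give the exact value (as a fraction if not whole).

588600/1001 frames

327 min = 19620 s.
A emits 30 × 19620 = 588600 frames; B emits 30000/1001 × 19620 = 588600000/1001.
Difference = 588600/1001 frames (≈ 588.0120); B is behind A.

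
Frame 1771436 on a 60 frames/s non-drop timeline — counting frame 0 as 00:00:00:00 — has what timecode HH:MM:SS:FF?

08:12:03:56

1771436 ÷ 60 = 29523 full seconds, remainder 56 frames.
29523 s = 8 h 12 min 3 s.
Timecode: 08:12:03:56.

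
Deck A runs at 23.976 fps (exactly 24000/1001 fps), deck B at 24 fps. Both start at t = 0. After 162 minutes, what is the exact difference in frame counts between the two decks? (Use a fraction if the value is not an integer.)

233280/1001 frames

162 min = 9720 s.
A emits 24000/1001 × 9720 = 233280000/1001 frames; B emits 24 × 9720 = 233280.
Difference = 233280/1001 frames (≈ 233.0470); B is ahead of A.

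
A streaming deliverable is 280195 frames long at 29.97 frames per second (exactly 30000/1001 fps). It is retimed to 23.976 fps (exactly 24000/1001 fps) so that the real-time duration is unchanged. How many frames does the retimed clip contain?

Target frames = source frames × (target rate / source rate) = 280195 × (24000/1001)/(30000/1001) = 280195 × 4/5 = 224156.

224156 frames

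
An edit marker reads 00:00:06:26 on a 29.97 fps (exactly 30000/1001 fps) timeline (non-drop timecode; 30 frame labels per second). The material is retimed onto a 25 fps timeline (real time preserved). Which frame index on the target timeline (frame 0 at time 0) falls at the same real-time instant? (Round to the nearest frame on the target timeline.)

frame 172

Source frame index: (0×3600 + 0×60 + 6) × 30 + 26 = 206.
Real time: 206 / (30000/1001) = 103103/15000 s.
Target frame: (103103/15000) × (25) = 103103/600 ≈ 171.838 → 172.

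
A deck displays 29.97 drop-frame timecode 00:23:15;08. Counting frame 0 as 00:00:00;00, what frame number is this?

Complete 10-minute blocks: 2, each 17982 frames → 35964.
Remaining 3 whole minutes in the current block: 1800 + 2 × 1798 = 5396 frames.
Within the current minute: 15 × 30 + 8 − 2 = 456 (labels ;00/;01 skipped at this minute). Total = 35964 + 5396 + 456 = 41816.

41816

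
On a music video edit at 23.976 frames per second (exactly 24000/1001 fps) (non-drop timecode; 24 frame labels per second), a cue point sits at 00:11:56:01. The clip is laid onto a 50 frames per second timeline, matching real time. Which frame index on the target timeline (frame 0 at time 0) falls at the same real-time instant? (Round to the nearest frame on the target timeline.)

frame 35838

Source frame index: (0×3600 + 11×60 + 56) × 24 + 1 = 17185.
Real time: 17185 / (24000/1001) = 3440437/4800 s.
Target frame: (3440437/4800) × (50) = 3440437/96 ≈ 35837.885 → 35838.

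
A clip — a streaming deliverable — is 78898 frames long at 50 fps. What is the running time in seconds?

1577.96 seconds

Running time = 78898 / (50) = 1577.96 s.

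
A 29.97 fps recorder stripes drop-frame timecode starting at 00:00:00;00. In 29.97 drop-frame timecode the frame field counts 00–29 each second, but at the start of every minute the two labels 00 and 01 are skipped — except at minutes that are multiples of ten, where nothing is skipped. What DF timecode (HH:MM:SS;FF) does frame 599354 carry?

05:33:18;14

Ten DF minutes hold 17982 frames, so frame 599354 lies in block 33 (frames 593406–611387) with 5948 frames into that block.
The block's first minute is 1800 frames and the rest 1798 each; 5948 frames reaches minute 3, so 33 × 18 + 3 × 2 = 600 labels have been skipped so far.
Adding those back, label number 599354 + 600 = 599954 at 30 labels/s is 19998 s + 14 f = 5 h 33 min 18 s frame 14, i.e. 05:33:18;14.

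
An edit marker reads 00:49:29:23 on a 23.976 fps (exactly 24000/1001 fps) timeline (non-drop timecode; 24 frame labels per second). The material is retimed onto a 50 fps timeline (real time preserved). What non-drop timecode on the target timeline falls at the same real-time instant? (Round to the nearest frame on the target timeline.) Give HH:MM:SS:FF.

00:49:32:46

Source frame index: (0×3600 + 49×60 + 29) × 24 + 23 = 71279.
Real time: 71279 / (24000/1001) = 71350279/24000 s.
Target frame: (71350279/24000) × (50) = 71350279/480 ≈ 148646.415 → 148646.
At 50 labels/s: frame 148646 → 00:49:32:46.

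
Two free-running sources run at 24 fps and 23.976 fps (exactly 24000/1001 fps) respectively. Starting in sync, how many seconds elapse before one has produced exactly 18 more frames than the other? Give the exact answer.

The gap grows by |24000/1001 − 24| = 24/1001 frames per second.
Time for a 18-frame gap: 18 ÷ (24/1001) = 750.75 s.

750.75 seconds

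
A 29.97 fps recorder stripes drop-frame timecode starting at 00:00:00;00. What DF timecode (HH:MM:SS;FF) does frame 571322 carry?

05:17:43;04

Ten DF minutes hold 17982 frames, so frame 571322 lies in block 31 (frames 557442–575423) with 13880 frames into that block.
The block's first minute is 1800 frames and the rest 1798 each; 13880 frames reaches minute 7, so 31 × 18 + 7 × 2 = 572 labels have been skipped so far.
Adding those back, label number 571322 + 572 = 571894 at 30 labels/s is 19063 s + 4 f = 5 h 17 min 43 s frame 4, i.e. 05:17:43;04.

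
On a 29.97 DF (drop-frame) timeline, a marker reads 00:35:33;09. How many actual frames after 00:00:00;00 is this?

63935

Complete 10-minute blocks: 3, each 17982 frames → 53946.
Remaining 5 whole minutes in the current block: 1800 + 4 × 1798 = 8992 frames.
Within the current minute: 33 × 30 + 9 − 2 = 997 (labels ;00/;01 skipped at this minute). Total = 53946 + 8992 + 997 = 63935.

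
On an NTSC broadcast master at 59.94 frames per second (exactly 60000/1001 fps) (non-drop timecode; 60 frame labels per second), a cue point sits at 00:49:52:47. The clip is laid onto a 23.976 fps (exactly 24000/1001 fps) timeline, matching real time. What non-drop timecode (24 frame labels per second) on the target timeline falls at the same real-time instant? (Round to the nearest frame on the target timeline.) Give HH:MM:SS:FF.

00:49:52:19

Source frame index: (0×3600 + 49×60 + 52) × 60 + 47 = 179567.
Real time: 179567 / (60000/1001) = 179746567/60000 s.
Target frame: (179746567/60000) × (24000/1001) = 359134/5 ≈ 71826.800 → 71827.
At 24 labels/s: frame 71827 → 00:49:52:19.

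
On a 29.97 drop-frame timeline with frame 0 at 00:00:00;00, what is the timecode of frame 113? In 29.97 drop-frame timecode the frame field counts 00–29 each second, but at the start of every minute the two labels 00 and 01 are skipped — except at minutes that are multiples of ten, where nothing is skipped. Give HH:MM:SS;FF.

00:00:03;23

Each 10-minute DF block holds 10 × 60 × 30 − 9 × 2 = 17982 frames. 113 ÷ 17982 → 0 full blocks, remainder 113.
Within the partial block the first minute is 1800 frames and each further minute 1798, so 0 further minute boundaries passed. Total skipped labels = 18 × 0 + 2 × 0 = 0.
Non-drop label index = 113 + 0 = 113; at 30 labels/s that is 00:00:03:23, i.e. DF 00:00:03;23.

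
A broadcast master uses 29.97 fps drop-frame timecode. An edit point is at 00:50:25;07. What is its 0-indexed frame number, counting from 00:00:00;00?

90667

Complete 10-minute blocks: 5, each 17982 frames → 89910.
Remaining 0 whole minutes in the current block: 0 frames.
Within the current minute: 25 × 30 + 7 = 757. Total = 89910 + 0 + 757 = 90667.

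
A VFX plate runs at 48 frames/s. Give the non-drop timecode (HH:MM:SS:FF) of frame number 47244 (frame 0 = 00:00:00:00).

47244 ÷ 48 = 984 full seconds, remainder 12 frames.
984 s = 0 h 16 min 24 s.
Timecode: 00:16:24:12.

00:16:24:12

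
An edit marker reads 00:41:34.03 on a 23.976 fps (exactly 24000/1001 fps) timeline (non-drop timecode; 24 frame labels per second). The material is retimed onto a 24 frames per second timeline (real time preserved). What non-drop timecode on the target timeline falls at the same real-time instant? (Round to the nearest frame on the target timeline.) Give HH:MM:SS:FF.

Source frame index: (0×3600 + 41×60 + 34) × 24 + 3 = 59859.
Real time: 59859 / (24000/1001) = 19972953/8000 s.
Target frame: (19972953/8000) × (24) = 59918859/1000 ≈ 59918.859 → 59919.
At 24 labels/s: frame 59919 → 00:41:36:15.

00:41:36:15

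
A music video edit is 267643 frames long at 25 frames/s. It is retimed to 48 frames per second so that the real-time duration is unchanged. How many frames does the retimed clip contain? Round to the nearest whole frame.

513875 frames

Frames at target rate = 267643 × (48) / (25) = 12846864/25 ≈ 513874.560.
Nearest whole frame: 513875.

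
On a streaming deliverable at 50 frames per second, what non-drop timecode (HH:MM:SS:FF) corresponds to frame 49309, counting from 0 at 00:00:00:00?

00:16:26:09

49309 ÷ 50 = 986 full seconds, remainder 9 frames.
986 s = 0 h 16 min 26 s.
Timecode: 00:16:26:09.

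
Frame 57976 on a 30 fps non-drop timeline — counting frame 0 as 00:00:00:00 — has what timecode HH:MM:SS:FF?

57976 ÷ 30 = 1932 full seconds, remainder 16 frames.
1932 s = 0 h 32 min 12 s.
Timecode: 00:32:12:16.

00:32:12:16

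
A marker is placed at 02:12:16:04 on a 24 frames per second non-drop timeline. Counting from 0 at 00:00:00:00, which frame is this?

frame 190468

Total seconds to the label: (2 × 3600 + 12 × 60 + 16) = 7936.
Frame index = 7936 × 24 + 4 = 190468.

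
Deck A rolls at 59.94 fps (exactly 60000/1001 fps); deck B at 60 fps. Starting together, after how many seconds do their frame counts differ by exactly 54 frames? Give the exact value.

The gap grows by |60 − 60000/1001| = 60/1001 frames per second.
Time for a 54-frame gap: 54 ÷ (60/1001) = 900.9 s.

900.9 seconds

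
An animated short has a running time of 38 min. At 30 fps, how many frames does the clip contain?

68400 frames

38 min = 2280 s.
Frames = 2280 × 30 = 68400.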